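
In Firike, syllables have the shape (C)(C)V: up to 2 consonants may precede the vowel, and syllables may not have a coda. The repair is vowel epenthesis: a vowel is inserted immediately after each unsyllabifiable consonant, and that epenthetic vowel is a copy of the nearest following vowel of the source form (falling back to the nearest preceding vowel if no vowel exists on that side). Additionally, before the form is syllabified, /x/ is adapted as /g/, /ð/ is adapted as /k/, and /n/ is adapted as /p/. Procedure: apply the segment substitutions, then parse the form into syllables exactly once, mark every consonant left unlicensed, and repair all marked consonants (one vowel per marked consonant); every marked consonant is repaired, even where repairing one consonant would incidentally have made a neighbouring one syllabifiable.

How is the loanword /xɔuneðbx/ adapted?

Substitution: /x/ → /g/, /n/ → /p/, /ð/ → /k/, giving /gɔupekbg/.
Syllabifying with onset maximization leaves /k/, /b/, /g/ stranded (no codas are permitted; onsets may contain at most 2 consonants).
Epenthesis after each stranded consonant: /k/ → /ke/, /b/ → /be/, /g/ → /ge/.

gɔupekebege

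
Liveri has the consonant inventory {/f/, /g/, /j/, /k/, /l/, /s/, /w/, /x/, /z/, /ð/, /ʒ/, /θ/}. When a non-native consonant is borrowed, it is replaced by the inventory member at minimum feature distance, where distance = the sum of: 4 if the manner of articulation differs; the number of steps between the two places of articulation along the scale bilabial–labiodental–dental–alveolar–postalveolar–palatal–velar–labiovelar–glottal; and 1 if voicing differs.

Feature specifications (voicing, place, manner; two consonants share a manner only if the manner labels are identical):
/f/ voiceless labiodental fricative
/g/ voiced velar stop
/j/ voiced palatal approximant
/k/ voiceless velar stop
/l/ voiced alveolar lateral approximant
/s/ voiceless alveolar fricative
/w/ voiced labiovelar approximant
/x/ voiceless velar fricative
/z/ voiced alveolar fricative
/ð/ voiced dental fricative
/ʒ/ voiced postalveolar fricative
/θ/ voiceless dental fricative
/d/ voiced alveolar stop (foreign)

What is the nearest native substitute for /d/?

/g/ is closest: same manner (stop), place distance 3 (alveolar→velar), same voicing; total 3. Next closest is /k/ at distance 4.

g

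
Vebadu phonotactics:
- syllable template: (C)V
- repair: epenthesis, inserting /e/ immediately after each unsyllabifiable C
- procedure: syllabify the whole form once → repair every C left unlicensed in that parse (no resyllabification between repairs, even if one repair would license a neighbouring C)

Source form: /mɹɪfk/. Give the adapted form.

meɹɪfeke

The consonants /m/, /f/, /k/ cannot be parsed into a legal (C)V syllable (no codas are permitted; onsets are limited to one consonant).
Epenthesis after each stranded consonant: /m/ → /me/, /f/ → /fe/, /k/ → /ke/.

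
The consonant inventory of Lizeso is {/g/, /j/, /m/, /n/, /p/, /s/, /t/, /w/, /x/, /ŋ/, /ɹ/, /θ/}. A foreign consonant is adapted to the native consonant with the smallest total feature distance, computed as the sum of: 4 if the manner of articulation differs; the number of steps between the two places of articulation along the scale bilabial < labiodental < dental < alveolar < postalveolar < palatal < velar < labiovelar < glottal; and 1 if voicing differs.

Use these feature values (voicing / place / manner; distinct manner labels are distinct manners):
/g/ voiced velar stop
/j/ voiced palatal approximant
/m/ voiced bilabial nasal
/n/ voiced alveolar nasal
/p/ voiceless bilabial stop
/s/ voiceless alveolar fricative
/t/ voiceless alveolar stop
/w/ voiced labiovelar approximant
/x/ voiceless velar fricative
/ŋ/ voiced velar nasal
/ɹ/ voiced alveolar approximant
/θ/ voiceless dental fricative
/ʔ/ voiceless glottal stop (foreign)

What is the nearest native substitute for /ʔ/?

/g/ is closest: same manner (stop), place distance 2 (glottal→velar), voicing differs (+1); total 3. Next closest is /t/ at distance 5.

g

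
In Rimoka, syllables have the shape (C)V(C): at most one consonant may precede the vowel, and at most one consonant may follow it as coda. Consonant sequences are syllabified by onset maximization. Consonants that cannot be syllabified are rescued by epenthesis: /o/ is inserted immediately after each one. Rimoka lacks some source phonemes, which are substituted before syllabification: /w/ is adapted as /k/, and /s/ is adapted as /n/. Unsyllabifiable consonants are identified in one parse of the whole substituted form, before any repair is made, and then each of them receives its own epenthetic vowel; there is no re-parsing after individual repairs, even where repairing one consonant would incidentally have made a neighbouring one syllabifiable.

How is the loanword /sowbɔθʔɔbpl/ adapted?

nokbɔθʔɔbpolo

Substitution: /s/ → /n/, /w/ → /k/, giving /nokbɔθʔɔbpl/.
Under (C)V(C), the unsyllabifiable consonants are /p/, /l/ (at most one coda consonant is licensed; onsets are limited to one consonant).
Inserting the epenthetic vowel yields /p/ → /po/, /l/ → /lo/.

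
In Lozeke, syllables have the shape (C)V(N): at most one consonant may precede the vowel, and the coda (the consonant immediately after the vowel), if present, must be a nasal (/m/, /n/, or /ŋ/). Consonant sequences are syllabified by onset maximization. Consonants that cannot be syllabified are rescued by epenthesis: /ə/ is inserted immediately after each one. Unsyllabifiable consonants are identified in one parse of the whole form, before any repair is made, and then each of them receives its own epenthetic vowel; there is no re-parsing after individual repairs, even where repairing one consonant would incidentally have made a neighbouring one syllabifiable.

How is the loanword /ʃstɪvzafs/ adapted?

ʃəsətɪvəzafəsə

The consonants /ʃ/, /s/, /v/, /f/, /s/ cannot be parsed into a legal (C)V(N) syllable (only a nasal (/m/, /n/, or /ŋ/) is licensed in coda position; onsets are limited to one consonant).
Inserting the epenthetic vowel yields /ʃ/ → /ʃə/, /s/ → /sə/, /v/ → /və/, /f/ → /fə/, /s/ → /sə/.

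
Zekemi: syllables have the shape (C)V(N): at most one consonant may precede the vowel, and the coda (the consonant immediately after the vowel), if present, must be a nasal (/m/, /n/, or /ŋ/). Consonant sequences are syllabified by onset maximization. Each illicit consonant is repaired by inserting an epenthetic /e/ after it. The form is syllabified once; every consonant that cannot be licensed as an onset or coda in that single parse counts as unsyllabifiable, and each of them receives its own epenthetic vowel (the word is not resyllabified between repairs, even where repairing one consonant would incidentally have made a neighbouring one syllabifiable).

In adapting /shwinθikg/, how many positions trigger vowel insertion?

4

The unsyllabifiable consonants are /s/, /h/, /k/, /g/; each receives one epenthetic vowel.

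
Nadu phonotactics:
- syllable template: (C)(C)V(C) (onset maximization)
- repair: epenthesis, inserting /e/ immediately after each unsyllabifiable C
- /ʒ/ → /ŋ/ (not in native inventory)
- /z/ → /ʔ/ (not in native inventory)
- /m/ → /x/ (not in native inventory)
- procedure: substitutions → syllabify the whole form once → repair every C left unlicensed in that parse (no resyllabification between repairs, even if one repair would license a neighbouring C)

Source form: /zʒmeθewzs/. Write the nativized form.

ʔeŋxeθewʔese

Substitution: /z/ → /ʔ/, /ʒ/ → /ŋ/, /m/ → /x/, giving /ʔŋxeθewʔs/.
The consonants /ʔ/, /ʔ/, /s/ cannot be parsed into a legal (C)(C)V(C) syllable (at most one coda consonant is licensed; onsets may contain at most 2 consonants).
Epenthesis after each stranded consonant: /ʔ/ → /ʔe/, /ʔ/ → /ʔe/, /s/ → /se/.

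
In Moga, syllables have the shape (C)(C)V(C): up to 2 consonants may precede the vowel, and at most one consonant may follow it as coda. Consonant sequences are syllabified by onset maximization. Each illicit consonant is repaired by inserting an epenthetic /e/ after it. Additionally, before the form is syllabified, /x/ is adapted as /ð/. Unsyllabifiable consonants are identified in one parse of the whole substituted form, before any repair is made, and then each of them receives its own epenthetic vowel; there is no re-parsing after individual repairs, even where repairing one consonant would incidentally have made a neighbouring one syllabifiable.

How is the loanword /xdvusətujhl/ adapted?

Substitution: /x/ → /ð/, giving /ðdvusətujhl/.
The consonants /ð/, /h/, /l/ cannot be parsed into a legal (C)(C)V(C) syllable (at most one coda consonant is licensed; onsets may contain at most 2 consonants).
Epenthesis after each stranded consonant: /ð/ → /ðe/, /h/ → /he/, /l/ → /le/.

ðedvusətujhele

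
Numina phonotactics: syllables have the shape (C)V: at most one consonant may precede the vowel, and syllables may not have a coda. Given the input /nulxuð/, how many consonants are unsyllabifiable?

Syllabifying with onset maximization leaves /l/, /ð/ stranded (no codas are permitted; onsets are limited to one consonant).

2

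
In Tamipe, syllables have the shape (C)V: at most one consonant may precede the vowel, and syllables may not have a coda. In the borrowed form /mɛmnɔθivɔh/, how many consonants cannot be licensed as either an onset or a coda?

2

Syllabifying with onset maximization leaves /m/, /h/ stranded (no codas are permitted; onsets are limited to one consonant).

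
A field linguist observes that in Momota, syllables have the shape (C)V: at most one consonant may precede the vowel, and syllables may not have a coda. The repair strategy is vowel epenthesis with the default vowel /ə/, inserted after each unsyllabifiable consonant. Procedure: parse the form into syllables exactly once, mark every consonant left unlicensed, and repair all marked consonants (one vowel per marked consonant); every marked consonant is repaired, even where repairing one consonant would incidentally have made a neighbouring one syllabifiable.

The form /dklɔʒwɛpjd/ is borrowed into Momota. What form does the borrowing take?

dəkəlɔʒəwɛpəjədə

Under (C)V, the unsyllabifiable consonants are /d/, /k/, /ʒ/, /p/, /j/, /d/ (no codas are permitted; onsets are limited to one consonant).
Inserting the epenthetic vowel yields /d/ → /də/, /k/ → /kə/, /ʒ/ → /ʒə/, /p/ → /pə/, /j/ → /jə/, /d/ → /də/.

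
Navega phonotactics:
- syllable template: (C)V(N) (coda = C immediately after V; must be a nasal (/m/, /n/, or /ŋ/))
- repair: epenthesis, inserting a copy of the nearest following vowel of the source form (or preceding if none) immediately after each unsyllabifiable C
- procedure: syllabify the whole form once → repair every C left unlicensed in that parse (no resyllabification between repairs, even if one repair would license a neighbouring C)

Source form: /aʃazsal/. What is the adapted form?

aʃazasala

Under (C)V(N), the unsyllabifiable consonants are /z/, /l/ (only a nasal (/m/, /n/, or /ŋ/) is licensed in coda position; onsets are limited to one consonant).
Each unlicensed consonant becomes the onset of a new syllable: /z/ → /za/, /l/ → /la/.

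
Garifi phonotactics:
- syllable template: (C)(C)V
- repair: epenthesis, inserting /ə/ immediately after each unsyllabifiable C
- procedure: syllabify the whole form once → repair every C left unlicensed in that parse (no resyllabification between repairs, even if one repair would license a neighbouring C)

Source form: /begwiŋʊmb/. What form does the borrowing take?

begwiŋʊməbə

Under (C)(C)V, the unsyllabifiable consonants are /m/, /b/ (no codas are permitted; onsets may contain at most 2 consonants).
Epenthesis after each stranded consonant: /m/ → /mə/, /b/ → /bə/.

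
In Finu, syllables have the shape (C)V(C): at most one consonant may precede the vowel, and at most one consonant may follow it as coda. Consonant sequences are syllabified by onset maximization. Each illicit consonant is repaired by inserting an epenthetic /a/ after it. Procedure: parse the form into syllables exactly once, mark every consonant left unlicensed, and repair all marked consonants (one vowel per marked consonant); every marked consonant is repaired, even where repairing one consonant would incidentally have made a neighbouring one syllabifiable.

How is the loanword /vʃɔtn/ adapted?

Under (C)V(C), the unsyllabifiable consonants are /v/, /n/ (at most one coda consonant is licensed; onsets are limited to one consonant).
Each unlicensed consonant becomes the onset of a new syllable: /v/ → /va/, /n/ → /na/.

vaʃɔtna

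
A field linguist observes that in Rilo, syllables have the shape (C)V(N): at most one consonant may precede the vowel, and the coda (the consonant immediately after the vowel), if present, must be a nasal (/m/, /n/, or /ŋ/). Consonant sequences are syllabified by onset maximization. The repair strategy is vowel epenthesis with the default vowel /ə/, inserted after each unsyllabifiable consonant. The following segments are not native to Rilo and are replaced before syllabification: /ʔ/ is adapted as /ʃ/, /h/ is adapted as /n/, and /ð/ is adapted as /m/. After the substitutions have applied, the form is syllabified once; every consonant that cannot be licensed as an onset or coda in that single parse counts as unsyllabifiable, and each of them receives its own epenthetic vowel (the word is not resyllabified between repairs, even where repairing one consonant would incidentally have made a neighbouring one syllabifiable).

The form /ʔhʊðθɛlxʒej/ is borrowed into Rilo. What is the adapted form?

ʃənʊmθɛləxəʒejə

Substitution: /ʔ/ → /ʃ/, /h/ → /n/, /ð/ → /m/, giving /ʃnʊmθɛlxʒej/.
The consonants /ʃ/, /l/, /x/, /j/ cannot be parsed into a legal (C)V(N) syllable (only a nasal (/m/, /n/, or /ŋ/) is licensed in coda position; onsets are limited to one consonant).
Inserting the epenthetic vowel yields /ʃ/ → /ʃə/, /l/ → /lə/, /x/ → /xə/, /j/ → /jə/.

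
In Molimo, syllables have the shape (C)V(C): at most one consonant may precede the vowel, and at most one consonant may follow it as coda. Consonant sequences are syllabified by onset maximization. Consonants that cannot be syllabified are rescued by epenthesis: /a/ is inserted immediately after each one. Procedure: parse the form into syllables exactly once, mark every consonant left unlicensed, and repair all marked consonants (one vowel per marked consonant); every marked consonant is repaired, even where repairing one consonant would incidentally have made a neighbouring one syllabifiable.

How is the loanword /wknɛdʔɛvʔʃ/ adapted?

wakanɛdʔɛvʔaʃa

The consonants /w/, /k/, /ʔ/, /ʃ/ cannot be parsed into a legal (C)V(C) syllable (at most one coda consonant is licensed; onsets are limited to one consonant).
Inserting the epenthetic vowel yields /w/ → /wa/, /k/ → /ka/, /ʔ/ → /ʔa/, /ʃ/ → /ʃa/.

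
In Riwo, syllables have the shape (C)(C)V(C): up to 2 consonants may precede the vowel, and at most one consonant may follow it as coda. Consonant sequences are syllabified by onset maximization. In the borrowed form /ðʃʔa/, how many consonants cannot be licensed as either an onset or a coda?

Syllabifying with onset maximization leaves /ð/ stranded (at most one coda consonant is licensed; onsets may contain at most 2 consonants).

1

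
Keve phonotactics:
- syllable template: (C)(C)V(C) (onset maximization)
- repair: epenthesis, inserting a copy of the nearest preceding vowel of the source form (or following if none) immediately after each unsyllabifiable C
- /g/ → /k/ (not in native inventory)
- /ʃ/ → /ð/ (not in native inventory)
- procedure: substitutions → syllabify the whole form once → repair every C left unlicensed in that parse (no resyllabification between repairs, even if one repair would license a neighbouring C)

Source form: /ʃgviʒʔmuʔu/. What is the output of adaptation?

ðikviʒʔmuʔu

Substitution: /ʃ/ → /ð/, /g/ → /k/, giving /ðkviʒʔmuʔu/.
The consonants /ð/ cannot be parsed into a legal (C)(C)V(C) syllable (at most one coda consonant is licensed; onsets may contain at most 2 consonants).
Epenthesis after each stranded consonant: /ð/ → /ði/.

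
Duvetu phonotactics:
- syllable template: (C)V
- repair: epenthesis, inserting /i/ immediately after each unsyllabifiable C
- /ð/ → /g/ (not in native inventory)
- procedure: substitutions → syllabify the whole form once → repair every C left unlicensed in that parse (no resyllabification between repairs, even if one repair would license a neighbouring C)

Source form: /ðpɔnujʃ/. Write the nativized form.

gipɔnujiʃi

Substitution: /ð/ → /g/, giving /gpɔnujʃ/.
Syllabifying with onset maximization leaves /g/, /j/, /ʃ/ stranded (no codas are permitted; onsets are limited to one consonant).
Inserting the epenthetic vowel yields /g/ → /gi/, /j/ → /ji/, /ʃ/ → /ʃi/.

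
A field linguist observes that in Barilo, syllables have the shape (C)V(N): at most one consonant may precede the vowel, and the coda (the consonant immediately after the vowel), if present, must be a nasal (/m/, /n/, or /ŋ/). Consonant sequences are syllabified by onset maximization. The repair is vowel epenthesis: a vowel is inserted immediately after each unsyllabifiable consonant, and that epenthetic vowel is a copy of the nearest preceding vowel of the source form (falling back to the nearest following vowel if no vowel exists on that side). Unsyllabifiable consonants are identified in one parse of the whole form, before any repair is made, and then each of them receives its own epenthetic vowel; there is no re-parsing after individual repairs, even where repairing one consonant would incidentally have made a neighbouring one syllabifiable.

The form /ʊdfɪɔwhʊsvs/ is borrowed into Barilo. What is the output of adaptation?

The consonants /d/, /w/, /s/, /v/, /s/ cannot be parsed into a legal (C)V(N) syllable (only a nasal (/m/, /n/, or /ŋ/) is licensed in coda position; onsets are limited to one consonant).
Epenthesis after each stranded consonant: /d/ → /dʊ/, /w/ → /wɔ/, /s/ → /sʊ/, /v/ → /vʊ/, /s/ → /sʊ/.

ʊdʊfɪɔwɔhʊsʊvʊsʊ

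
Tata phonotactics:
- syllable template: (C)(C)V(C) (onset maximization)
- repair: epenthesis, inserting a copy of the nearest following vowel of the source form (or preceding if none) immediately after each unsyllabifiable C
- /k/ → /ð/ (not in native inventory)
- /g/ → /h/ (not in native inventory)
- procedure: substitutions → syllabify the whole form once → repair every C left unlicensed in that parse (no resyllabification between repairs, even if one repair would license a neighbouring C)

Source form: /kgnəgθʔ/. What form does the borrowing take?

Substitution: /k/ → /ð/, /g/ → /h/, giving /ðhnəhθʔ/.
Under (C)(C)V(C), the unsyllabifiable consonants are /ð/, /θ/, /ʔ/ (at most one coda consonant is licensed; onsets may contain at most 2 consonants).
Inserting the epenthetic vowel yields /ð/ → /ðə/, /θ/ → /θə/, /ʔ/ → /ʔə/.

ðəhnəhθəʔə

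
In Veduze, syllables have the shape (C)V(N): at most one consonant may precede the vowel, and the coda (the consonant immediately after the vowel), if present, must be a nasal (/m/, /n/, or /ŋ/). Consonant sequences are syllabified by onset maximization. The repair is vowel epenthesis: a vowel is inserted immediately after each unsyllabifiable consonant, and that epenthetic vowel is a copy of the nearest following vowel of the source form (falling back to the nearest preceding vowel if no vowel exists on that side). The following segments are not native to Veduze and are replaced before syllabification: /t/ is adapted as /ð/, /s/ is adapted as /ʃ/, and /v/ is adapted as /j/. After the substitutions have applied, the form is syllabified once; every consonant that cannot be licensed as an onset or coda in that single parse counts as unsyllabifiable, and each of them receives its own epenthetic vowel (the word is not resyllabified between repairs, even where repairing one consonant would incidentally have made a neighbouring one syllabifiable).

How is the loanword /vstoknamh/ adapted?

joʃoðokanamha

Substitution: /v/ → /j/, /s/ → /ʃ/, /t/ → /ð/, giving /jʃðoknamh/.
Under (C)V(N), the unsyllabifiable consonants are /j/, /ʃ/, /k/, /h/ (only a nasal (/m/, /n/, or /ŋ/) is licensed in coda position; onsets are limited to one consonant).
Epenthesis after each stranded consonant: /j/ → /jo/, /ʃ/ → /ʃo/, /k/ → /ka/, /h/ → /ha/.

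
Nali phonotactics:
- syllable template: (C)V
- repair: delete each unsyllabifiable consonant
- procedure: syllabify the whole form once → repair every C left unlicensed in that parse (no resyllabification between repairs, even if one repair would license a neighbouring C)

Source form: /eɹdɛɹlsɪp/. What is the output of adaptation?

edɛsɪ

Syllabifying with onset maximization leaves /ɹ/, /ɹ/, /l/, /p/ stranded (no codas are permitted; onsets are limited to one consonant).
Deletion applies to /ɹ/, /ɹ/, /l/, /p/.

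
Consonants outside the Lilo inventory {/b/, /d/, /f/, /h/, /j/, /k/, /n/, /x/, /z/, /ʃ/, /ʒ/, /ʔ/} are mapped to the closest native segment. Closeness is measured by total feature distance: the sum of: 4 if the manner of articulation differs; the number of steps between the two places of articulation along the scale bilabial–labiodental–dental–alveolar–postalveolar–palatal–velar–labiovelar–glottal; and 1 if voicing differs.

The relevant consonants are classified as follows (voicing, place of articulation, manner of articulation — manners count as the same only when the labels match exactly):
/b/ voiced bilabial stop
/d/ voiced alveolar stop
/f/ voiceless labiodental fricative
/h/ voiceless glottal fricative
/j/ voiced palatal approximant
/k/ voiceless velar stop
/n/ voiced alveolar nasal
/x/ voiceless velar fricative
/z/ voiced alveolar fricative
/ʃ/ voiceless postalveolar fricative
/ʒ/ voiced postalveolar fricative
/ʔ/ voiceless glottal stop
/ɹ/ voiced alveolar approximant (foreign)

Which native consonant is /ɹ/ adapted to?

/j/ is closest: same manner (approximant), place distance 2 (alveolar→palatal), same voicing; total 2. Next closest is /d/ at distance 4.

j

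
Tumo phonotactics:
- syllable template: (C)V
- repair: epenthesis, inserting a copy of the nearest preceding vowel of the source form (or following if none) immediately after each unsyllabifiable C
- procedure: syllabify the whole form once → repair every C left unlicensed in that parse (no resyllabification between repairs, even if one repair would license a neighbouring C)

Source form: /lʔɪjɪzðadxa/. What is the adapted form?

Under (C)V, the unsyllabifiable consonants are /l/, /z/, /d/ (no codas are permitted; onsets are limited to one consonant).
Epenthesis after each stranded consonant: /l/ → /lɪ/, /z/ → /zɪ/, /d/ → /da/.

lɪʔɪjɪzɪðadaxa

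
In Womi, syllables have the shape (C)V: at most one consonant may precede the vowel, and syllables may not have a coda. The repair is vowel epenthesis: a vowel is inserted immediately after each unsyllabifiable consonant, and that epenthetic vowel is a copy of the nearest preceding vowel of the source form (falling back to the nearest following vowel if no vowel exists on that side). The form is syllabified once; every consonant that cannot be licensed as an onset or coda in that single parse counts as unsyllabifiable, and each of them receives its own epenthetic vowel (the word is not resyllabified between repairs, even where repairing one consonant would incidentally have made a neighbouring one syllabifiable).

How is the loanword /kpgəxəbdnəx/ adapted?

Under (C)V, the unsyllabifiable consonants are /k/, /p/, /b/, /d/, /x/ (no codas are permitted; onsets are limited to one consonant).
Each unlicensed consonant becomes the onset of a new syllable: /k/ → /kə/, /p/ → /pə/, /b/ → /bə/, /d/ → /də/, /x/ → /xə/.

kəpəgəxəbədənəxə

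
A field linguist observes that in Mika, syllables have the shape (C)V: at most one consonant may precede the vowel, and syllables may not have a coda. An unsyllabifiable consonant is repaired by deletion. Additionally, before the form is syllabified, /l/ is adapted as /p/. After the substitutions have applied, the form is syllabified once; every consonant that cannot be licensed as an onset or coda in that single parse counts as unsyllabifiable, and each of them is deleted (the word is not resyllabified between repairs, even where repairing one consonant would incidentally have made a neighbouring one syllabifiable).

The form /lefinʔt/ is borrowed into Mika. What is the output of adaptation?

Substitution: /l/ → /p/, giving /pefinʔt/.
Syllabifying with onset maximization leaves /n/, /ʔ/, /t/ stranded (no codas are permitted; onsets are limited to one consonant).
Each unlicensed consonant is deleted: /n/, /ʔ/, /t/.

pefi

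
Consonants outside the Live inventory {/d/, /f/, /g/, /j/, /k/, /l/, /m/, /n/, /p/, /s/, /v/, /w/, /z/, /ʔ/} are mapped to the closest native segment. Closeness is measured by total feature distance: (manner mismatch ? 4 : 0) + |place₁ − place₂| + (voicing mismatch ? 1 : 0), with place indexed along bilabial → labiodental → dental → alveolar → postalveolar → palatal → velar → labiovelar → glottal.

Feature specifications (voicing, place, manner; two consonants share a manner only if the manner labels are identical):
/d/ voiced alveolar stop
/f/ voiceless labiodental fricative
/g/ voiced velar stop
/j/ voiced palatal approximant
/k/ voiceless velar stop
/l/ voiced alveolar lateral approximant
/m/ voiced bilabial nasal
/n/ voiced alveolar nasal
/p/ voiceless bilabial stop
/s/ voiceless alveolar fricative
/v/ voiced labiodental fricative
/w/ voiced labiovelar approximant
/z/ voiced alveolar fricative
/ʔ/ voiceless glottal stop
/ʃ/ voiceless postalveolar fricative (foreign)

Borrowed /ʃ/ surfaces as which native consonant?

/s/ is closest: same manner (fricative), place distance 1 (postalveolar→alveolar), same voicing; total 1. Next closest is /z/ at distance 2.

s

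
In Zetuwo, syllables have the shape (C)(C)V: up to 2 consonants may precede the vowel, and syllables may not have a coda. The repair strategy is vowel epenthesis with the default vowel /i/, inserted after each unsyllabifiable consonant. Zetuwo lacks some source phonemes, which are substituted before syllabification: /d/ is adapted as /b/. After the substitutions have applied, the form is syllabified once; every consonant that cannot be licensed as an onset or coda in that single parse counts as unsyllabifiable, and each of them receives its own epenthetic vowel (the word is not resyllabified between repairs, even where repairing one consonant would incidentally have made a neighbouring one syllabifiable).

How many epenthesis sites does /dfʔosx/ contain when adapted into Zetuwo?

3

After substitution the input is /bfʔosx/.
The unsyllabifiable consonants are /b/, /s/, /x/; each receives one epenthetic vowel.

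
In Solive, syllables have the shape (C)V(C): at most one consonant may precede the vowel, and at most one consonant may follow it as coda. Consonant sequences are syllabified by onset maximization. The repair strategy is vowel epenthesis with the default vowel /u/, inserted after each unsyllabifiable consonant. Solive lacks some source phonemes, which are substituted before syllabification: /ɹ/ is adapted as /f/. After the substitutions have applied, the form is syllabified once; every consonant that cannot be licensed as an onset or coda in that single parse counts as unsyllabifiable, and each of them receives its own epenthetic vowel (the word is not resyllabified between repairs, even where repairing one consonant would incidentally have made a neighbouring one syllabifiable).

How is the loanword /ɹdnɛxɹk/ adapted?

fudunɛxfuku

Substitution: /ɹ/ → /f/, giving /fdnɛxfk/.
Syllabifying with onset maximization leaves /f/, /d/, /f/, /k/ stranded (at most one coda consonant is licensed; onsets are limited to one consonant).
Each unlicensed consonant becomes the onset of a new syllable: /f/ → /fu/, /d/ → /du/, /f/ → /fu/, /k/ → /ku/.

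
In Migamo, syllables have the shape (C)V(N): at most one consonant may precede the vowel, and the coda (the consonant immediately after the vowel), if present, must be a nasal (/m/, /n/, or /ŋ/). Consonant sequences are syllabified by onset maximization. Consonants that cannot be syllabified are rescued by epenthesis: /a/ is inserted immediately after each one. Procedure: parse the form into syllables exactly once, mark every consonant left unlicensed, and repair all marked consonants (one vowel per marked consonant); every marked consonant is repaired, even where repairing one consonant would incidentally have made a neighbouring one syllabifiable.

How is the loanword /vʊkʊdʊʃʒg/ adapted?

Under (C)V(N), the unsyllabifiable consonants are /ʃ/, /ʒ/, /g/ (only a nasal (/m/, /n/, or /ŋ/) is licensed in coda position; onsets are limited to one consonant).
Inserting the epenthetic vowel yields /ʃ/ → /ʃa/, /ʒ/ → /ʒa/, /g/ → /ga/.

vʊkʊdʊʃaʒaga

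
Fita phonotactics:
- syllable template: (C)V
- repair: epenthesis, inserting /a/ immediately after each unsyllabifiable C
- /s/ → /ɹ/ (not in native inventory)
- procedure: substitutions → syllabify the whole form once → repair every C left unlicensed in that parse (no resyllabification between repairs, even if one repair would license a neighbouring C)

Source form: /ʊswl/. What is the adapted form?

Substitution: /s/ → /ɹ/, giving /ʊɹwl/.
Under (C)V, the unsyllabifiable consonants are /ɹ/, /w/, /l/ (no codas are permitted; onsets are limited to one consonant).
Epenthesis after each stranded consonant: /ɹ/ → /ɹa/, /w/ → /wa/, /l/ → /la/.

ʊɹawala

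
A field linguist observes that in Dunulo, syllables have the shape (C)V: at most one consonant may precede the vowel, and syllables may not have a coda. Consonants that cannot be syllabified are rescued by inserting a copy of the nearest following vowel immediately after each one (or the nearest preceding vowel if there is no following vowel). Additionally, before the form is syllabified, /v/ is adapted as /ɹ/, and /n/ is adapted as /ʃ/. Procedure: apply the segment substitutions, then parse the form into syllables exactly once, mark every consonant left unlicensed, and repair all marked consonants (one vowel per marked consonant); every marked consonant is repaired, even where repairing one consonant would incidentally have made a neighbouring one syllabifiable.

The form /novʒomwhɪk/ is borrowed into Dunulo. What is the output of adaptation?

ʃoɹoʒomɪwɪhɪkɪ

Substitution: /n/ → /ʃ/, /v/ → /ɹ/, giving /ʃoɹʒomwhɪk/.
Under (C)V, the unsyllabifiable consonants are /ɹ/, /m/, /w/, /k/ (no codas are permitted; onsets are limited to one consonant).
Epenthesis after each stranded consonant: /ɹ/ → /ɹo/, /m/ → /mɪ/, /w/ → /wɪ/, /k/ → /kɪ/.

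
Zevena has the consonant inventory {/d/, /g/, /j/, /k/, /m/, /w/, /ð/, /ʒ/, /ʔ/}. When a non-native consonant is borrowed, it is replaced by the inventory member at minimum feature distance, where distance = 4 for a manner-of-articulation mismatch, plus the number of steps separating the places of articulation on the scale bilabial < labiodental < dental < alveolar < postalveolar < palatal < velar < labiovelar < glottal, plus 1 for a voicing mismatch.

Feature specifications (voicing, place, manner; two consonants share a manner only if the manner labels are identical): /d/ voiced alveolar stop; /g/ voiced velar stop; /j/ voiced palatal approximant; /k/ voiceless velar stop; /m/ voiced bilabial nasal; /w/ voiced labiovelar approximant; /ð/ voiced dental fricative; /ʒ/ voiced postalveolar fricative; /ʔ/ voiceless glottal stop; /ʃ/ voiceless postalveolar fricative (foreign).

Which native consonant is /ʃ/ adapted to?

/ʒ/ is closest: same manner (fricative), place distance 0 (postalveolar→postalveolar), voicing differs (+1); total 1. Next closest is /ð/ at distance 3.

ʒ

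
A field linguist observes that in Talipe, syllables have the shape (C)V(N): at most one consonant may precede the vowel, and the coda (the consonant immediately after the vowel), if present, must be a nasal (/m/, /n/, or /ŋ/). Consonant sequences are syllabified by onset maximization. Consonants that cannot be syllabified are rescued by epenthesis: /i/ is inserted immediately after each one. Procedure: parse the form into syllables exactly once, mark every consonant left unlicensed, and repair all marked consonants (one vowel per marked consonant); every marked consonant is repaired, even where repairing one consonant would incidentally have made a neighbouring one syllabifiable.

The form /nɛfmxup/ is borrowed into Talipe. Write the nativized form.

nɛfimixupi

Under (C)V(N), the unsyllabifiable consonants are /f/, /m/, /p/ (only a nasal (/m/, /n/, or /ŋ/) is licensed in coda position; onsets are limited to one consonant).
Epenthesis after each stranded consonant: /f/ → /fi/, /m/ → /mi/, /p/ → /pi/.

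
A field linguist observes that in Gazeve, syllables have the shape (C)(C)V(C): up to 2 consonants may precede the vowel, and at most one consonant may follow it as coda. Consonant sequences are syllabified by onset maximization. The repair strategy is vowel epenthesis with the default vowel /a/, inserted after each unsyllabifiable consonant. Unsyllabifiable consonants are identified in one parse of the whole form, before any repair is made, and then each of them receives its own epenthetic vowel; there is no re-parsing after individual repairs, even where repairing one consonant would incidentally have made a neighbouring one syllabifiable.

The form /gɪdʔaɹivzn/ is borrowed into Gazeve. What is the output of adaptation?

Syllabifying with onset maximization leaves /z/, /n/ stranded (at most one coda consonant is licensed; onsets may contain at most 2 consonants).
Each unlicensed consonant becomes the onset of a new syllable: /z/ → /za/, /n/ → /na/.

gɪdʔaɹivzana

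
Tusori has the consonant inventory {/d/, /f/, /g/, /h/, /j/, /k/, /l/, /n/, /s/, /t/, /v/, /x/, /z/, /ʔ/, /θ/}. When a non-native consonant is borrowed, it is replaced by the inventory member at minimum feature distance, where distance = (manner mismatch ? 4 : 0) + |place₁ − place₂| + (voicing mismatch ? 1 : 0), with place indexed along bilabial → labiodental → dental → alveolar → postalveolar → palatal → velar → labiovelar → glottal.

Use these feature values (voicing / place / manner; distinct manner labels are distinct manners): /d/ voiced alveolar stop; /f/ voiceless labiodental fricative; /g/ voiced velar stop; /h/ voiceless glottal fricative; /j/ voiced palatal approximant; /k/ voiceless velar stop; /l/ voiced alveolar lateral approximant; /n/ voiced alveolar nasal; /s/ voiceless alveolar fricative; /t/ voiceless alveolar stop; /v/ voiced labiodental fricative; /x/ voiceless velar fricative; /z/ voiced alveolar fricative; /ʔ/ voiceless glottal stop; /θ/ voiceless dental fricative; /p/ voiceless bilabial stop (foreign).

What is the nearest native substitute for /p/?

/t/ is closest: same manner (stop), place distance 3 (bilabial→alveolar), same voicing; total 3. Next closest is /d/ at distance 4.

t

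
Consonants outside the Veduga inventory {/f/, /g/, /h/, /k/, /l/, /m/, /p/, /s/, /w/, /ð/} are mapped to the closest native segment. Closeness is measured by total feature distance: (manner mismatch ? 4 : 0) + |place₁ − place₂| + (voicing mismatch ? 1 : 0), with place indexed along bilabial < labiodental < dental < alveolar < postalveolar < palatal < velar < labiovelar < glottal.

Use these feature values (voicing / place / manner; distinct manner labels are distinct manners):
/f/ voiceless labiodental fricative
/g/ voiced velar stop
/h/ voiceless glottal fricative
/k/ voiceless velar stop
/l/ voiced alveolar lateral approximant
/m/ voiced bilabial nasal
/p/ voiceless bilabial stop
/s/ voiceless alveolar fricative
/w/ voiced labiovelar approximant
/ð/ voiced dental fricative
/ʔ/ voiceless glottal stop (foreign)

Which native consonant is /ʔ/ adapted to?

k

/k/ is closest: same manner (stop), place distance 2 (glottal→velar), same voicing; total 2. Next closest is /g/ at distance 3.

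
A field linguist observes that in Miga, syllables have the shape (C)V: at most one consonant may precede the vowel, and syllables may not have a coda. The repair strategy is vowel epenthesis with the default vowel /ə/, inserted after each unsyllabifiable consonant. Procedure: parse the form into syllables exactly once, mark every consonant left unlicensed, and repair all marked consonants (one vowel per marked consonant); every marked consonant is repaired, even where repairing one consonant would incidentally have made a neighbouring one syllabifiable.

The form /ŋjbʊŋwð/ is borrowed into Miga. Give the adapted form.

ŋəjəbʊŋəwəðə

The consonants /ŋ/, /j/, /ŋ/, /w/, /ð/ cannot be parsed into a legal (C)V syllable (no codas are permitted; onsets are limited to one consonant).
Epenthesis after each stranded consonant: /ŋ/ → /ŋə/, /j/ → /jə/, /ŋ/ → /ŋə/, /w/ → /wə/, /ð/ → /ðə/.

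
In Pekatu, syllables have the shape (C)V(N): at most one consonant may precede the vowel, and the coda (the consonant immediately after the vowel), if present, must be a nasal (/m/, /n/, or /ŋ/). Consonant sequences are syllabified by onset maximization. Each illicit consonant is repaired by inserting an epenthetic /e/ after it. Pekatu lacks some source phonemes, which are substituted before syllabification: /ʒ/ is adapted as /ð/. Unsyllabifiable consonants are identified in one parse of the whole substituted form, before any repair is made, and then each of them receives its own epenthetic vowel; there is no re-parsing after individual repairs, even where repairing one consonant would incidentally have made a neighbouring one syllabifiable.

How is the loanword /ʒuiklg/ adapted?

Substitution: /ʒ/ → /ð/, giving /ðuiklg/.
Syllabifying with onset maximization leaves /k/, /l/, /g/ stranded (only a nasal (/m/, /n/, or /ŋ/) is licensed in coda position; onsets are limited to one consonant).
Each unlicensed consonant becomes the onset of a new syllable: /k/ → /ke/, /l/ → /le/, /g/ → /ge/.

ðuikelege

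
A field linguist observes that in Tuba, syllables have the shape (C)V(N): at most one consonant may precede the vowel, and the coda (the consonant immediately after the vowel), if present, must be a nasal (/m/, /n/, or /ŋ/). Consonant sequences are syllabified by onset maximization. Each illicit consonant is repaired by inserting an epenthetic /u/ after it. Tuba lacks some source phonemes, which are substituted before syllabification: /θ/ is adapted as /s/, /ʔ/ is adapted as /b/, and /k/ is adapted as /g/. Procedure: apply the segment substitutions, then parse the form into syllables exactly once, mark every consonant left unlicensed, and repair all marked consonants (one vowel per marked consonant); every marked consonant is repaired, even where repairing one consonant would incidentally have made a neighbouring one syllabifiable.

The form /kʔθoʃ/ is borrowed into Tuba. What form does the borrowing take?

Substitution: /k/ → /g/, /ʔ/ → /b/, /θ/ → /s/, giving /gbsoʃ/.
The consonants /g/, /b/, /ʃ/ cannot be parsed into a legal (C)V(N) syllable (only a nasal (/m/, /n/, or /ŋ/) is licensed in coda position; onsets are limited to one consonant).
Each unlicensed consonant becomes the onset of a new syllable: /g/ → /gu/, /b/ → /bu/, /ʃ/ → /ʃu/.

gubusoʃu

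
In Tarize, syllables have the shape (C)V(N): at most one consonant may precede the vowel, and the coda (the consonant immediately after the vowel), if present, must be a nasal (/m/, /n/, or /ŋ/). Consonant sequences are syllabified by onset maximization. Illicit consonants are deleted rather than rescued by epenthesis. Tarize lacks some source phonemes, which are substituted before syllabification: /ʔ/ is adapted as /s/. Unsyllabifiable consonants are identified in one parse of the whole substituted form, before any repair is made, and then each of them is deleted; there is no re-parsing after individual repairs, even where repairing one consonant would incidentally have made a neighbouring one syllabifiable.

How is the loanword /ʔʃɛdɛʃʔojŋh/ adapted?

Substitution: /ʔ/ → /s/, giving /sʃɛdɛʃsojŋh/.
Under (C)V(N), the unsyllabifiable consonants are /s/, /ʃ/, /j/, /ŋ/, /h/ (only a nasal (/m/, /n/, or /ŋ/) is licensed in coda position; onsets are limited to one consonant).
Deletion applies to /s/, /ʃ/, /j/, /ŋ/, /h/.

ʃɛdɛso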